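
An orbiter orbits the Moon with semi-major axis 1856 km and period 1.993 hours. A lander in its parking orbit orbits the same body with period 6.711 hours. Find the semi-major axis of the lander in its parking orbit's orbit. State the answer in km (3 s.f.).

a₂ ≈ 4170 km

Kepler's third law: a³ ∝ T², so a₂ = a₁ (T₂/T₁)^(2/3).
T₂/T₁ = 3.367, (T₂/T₁)^(2/3) = 2.247.
a₂ = 1856 × 2.247 = 4170 km.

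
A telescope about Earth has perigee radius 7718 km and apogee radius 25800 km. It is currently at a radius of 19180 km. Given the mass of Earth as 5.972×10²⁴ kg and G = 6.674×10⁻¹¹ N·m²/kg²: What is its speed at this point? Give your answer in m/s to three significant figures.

v ≈ 4220 m/s

μ = GM = 6.674×10⁻¹¹ × 5.972×10²⁴ = 3.986×10¹⁴ m³/s².
Semi-major axis a = (r_p + r_a)/2 = 16759 km = 1.676×10⁷ m.
Vis-viva: v² = μ(2/r − 1/a) = 3.986×10¹⁴ × (1.043×10⁻⁷ − 5.967×10⁻⁸) = 1.778×10⁷ m²/s².
v = 4216 m/s.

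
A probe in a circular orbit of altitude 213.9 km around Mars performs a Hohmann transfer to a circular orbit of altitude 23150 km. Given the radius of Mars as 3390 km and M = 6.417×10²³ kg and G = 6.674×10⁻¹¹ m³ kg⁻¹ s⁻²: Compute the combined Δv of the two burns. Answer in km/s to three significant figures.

Δv_total ≈ 1.78 km/s

μ = GM = 6.674×10⁻¹¹ × 6.417×10²³ = 4.283×10¹³ m³/s².
r₁ = 3390 + 213.9 = 3603.9 km = 3.6039×10⁶ m.
r₂ = 3390 + 23150 = 26540 km = 2.6540×10⁷ m.
Transfer ellipse a_t = (r₁ + r₂)/2 = 1.507×10⁷ m.
At r₁: circular v_c1 = √(μ/r₁) = 3447 m/s; transfer-periapsis v_p = √[μ(2/r₁ − 1/a_t)] = 4574 m/s.
Δv₁ = v_p − v_c1 = 1127 m/s.
At r₂: circular v_c2 = √(μ/r₂) = 1270 m/s; transfer-apoapsis v_a = √[μ(2/r₂ − 1/a_t)] = 621.2 m/s.
Δv₂ = v_c2 − v_a = 649.1 m/s.
Total Δv = Δv₁ + Δv₂ = 1776 m/s = 1.776 km/s.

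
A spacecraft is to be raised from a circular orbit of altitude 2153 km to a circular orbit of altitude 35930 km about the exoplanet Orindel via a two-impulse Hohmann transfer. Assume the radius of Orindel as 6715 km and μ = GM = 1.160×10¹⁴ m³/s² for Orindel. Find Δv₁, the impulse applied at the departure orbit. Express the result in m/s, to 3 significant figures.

Δv ≈ 1040 m/s

r₁ = 6715 + 2153 = 8868.0 km = 8.8680×10⁶ m.
r₂ = 6715 + 35930 = 42645 km = 4.2645×10⁷ m.
Transfer ellipse a_t = (r₁ + r₂)/2 = 2.576×10⁷ m.
At r₁: circular v_c1 = √(μ/r₁) = 3617 m/s; transfer-periapsis v_p = √[μ(2/r₁ − 1/a_t)] = 4654 m/s.
Δv₁ = v_p − v_c1 = 1037 m/s.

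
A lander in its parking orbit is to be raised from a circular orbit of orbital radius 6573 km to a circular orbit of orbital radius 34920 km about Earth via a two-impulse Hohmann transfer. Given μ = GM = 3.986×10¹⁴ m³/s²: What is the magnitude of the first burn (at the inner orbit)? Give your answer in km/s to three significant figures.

Δv ≈ 2.32 km/s

r₁ = 6573 km = 6.573×10⁶ m.
r₂ = 34920 km = 3.492×10⁷ m.
Transfer ellipse a_t = (r₁ + r₂)/2 = 2.075×10⁷ m.
At r₁: circular v_c1 = √(μ/r₁) = 7787 m/s; transfer-perigee v_p = √[μ(2/r₁ − 1/a_t)] = 10100 m/s.
Δv₁ = v_p − v_c1 = 2316 m/s.
= 2.316 km/s.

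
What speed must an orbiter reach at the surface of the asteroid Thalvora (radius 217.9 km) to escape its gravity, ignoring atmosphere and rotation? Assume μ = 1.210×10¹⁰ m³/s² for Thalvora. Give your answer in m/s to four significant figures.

r = R = 2.179×10⁵ m.
Escape speed v_esc = √(2μ/r) = √(2 × 1.210×10¹⁰ / 2.179×10⁵) = √(1.111×10⁵) = 333.3 m/s.

v_esc ≈ 333.3 m/s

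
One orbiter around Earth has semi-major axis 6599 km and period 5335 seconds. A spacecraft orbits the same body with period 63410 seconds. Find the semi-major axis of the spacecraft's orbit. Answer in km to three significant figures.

Kepler's third law: a³ ∝ T², so a₂ = a₁ (T₂/T₁)^(2/3).
T₂/T₁ = 11.89, (T₂/T₁)^(2/3) = 5.208.
a₂ = 6599 × 5.208 = 34370 km.

a₂ ≈ 34400 km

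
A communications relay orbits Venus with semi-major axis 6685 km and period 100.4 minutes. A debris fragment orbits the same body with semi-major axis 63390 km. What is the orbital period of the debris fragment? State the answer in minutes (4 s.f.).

T₂ ≈ 2932 minutes

Kepler's third law: T² ∝ a³, so T₂ = T₁ (a₂/a₁)^(3/2).
a₂/a₁ = 9.482, (a₂/a₁)^(3/2) = 29.20.
T₂ = 100.4 × 29.20 = 2932 minutes.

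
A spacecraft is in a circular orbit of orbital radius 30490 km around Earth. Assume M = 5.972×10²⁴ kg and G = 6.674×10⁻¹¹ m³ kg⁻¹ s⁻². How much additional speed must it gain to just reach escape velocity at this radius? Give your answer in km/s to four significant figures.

Δv ≈ 1.498 km/s

μ = GM = 6.674×10⁻¹¹ × 5.972×10²⁴ = 3.986×10¹⁴ m³/s².
r = 30490 km = 3.049×10⁷ m.
Circular speed v_c = √(μ/r) = 3616 m/s.
Escape speed v_esc = √(2μ/r) = √2 × v_c = 5113 m/s.
Δv = v_esc − v_c = 1498 m/s = 1.498 km/s.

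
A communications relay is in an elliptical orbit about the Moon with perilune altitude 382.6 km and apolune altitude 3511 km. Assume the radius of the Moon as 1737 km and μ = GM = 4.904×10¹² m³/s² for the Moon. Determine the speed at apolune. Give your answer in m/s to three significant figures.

r_p = 1737 + 382.6 = 2119.6 km = 2.1196×10⁶ m.
r_a = 1737 + 3511 = 5248.0 km = 5.2480×10⁶ m.
Semi-major axis a = (r_p + r_a)/2 = 3683.8 km = 3.684×10⁶ m.
Vis-viva: v² = μ(2/r − 1/a) = 4.904×10¹² × (3.811×10⁻⁷ − 2.715×10⁻⁷) = 5.377×10⁵ m²/s².
v = 733.3 m/s.

v ≈ 733 m/s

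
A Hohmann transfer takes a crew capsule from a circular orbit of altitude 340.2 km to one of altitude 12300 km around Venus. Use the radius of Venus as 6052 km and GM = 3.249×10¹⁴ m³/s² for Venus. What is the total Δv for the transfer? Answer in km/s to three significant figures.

r₁ = 6052 + 340.2 = 6392.2 km = 6.3922×10⁶ m.
r₂ = 6052 + 12300 = 18352 km = 1.8352×10⁷ m.
Transfer ellipse a_t = (r₁ + r₂)/2 = 1.237×10⁷ m.
At r₁: circular v_c1 = √(μ/r₁) = 7129 m/s; transfer-periapsis v_p = √[μ(2/r₁ − 1/a_t)] = 8683 m/s.
Δv₁ = v_p − v_c1 = 1554 m/s.
At r₂: circular v_c2 = √(μ/r₂) = 4208 m/s; transfer-apoapsis v_a = √[μ(2/r₂ − 1/a_t)] = 3024 m/s.
Δv₂ = v_c2 − v_a = 1183 m/s.
Total Δv = Δv₁ + Δv₂ = 2737 m/s = 2.737 km/s.

Δv_total ≈ 2.74 km/s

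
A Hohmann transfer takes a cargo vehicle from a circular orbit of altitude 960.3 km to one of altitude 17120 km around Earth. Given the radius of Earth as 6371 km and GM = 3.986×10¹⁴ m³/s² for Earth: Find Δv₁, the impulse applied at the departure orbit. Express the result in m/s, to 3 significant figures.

Δv ≈ 1730 m/s

r₁ = 6371 + 960.3 = 7331.3 km = 7.3313×10⁶ m.
r₂ = 6371 + 17120 = 23491 km = 2.3491×10⁷ m.
Transfer ellipse a_t = (r₁ + r₂)/2 = 1.541×10⁷ m.
At r₁: circular v_c1 = √(μ/r₁) = 7374 m/s; transfer-perigee v_p = √[μ(2/r₁ − 1/a_t)] = 9104 m/s.
Δv₁ = v_p − v_c1 = 1730 m/s.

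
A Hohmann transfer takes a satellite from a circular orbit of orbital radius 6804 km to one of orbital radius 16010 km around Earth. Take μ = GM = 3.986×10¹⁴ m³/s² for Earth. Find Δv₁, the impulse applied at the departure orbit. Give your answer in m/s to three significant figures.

r₁ = 6804 km = 6.804×10⁶ m.
r₂ = 16010 km = 1.601×10⁷ m.
Transfer ellipse a_t = (r₁ + r₂)/2 = 1.141×10⁷ m.
At r₁: circular v_c1 = √(μ/r₁) = 7654 m/s; transfer-perigee v_p = √[μ(2/r₁ − 1/a_t)] = 9068 m/s.
Δv₁ = v_p − v_c1 = 1414 m/s.

Δv ≈ 1410 m/s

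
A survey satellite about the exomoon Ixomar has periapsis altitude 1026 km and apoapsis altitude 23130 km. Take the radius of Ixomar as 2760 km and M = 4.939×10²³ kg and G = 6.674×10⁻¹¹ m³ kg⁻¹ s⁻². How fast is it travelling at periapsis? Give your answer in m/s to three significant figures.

μ = GM = 6.674×10⁻¹¹ × 4.939×10²³ = 3.296×10¹³ m³/s².
r_p = 2760 + 1026 = 3786.0 km = 3.7860×10⁶ m.
r_a = 2760 + 23130 = 25890 km = 2.5890×10⁷ m.
Semi-major axis a = (r_p + r_a)/2 = 14838 km = 1.484×10⁷ m.
Vis-viva: v² = μ(2/r − 1/a) = 3.296×10¹³ × (5.283×10⁻⁷ − 6.739×10⁻⁸) = 1.519×10⁷ m²/s².
v = 3898 m/s.

v ≈ 3900 m/s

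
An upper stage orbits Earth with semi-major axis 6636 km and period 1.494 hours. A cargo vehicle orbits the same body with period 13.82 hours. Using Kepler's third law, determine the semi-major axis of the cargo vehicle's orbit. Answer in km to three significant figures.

a₂ ≈ 29200 km

Kepler's third law: a³ ∝ T², so a₂ = a₁ (T₂/T₁)^(2/3).
T₂/T₁ = 9.250, (T₂/T₁)^(2/3) = 4.407.
a₂ = 6636 × 4.407 = 29240 km.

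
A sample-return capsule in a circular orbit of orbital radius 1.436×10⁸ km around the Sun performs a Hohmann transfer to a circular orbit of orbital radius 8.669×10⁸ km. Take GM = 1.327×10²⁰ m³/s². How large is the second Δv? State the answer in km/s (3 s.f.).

Δv ≈ 5.78 km/s

r₁ = 1.436×10⁸ km = 1.436×10¹¹ m.
r₂ = 8.669×10⁸ km = 8.669×10¹¹ m.
Transfer ellipse a_t = (r₁ + r₂)/2 = 5.052×10¹¹ m.
At r₁: circular v_c1 = √(μ/r₁) = 30400 m/s; transfer-perihelion v_p = √[μ(2/r₁ − 1/a_t)] = 39820 m/s.
At r₂: circular v_c2 = √(μ/r₂) = 12370 m/s; transfer-aphelion v_a = √[μ(2/r₂ − 1/a_t)] = 6596 m/s.
Δv₂ = v_c2 − v_a = 5776 m/s.
= 5.776 km/s.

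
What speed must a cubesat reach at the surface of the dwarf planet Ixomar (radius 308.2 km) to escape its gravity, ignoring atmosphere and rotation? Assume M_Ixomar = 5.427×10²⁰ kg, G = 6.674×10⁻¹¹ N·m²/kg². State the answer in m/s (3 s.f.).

μ = GM = 6.674×10⁻¹¹ × 5.427×10²⁰ = 3.622×10¹⁰ m³/s².
r = R = 3.082×10⁵ m.
Escape speed v_esc = √(2μ/r) = √(2 × 3.622×10¹⁰ / 3.082×10⁵) = √(2.350×10⁵) = 484.8 m/s.

v_esc ≈ 485 m/s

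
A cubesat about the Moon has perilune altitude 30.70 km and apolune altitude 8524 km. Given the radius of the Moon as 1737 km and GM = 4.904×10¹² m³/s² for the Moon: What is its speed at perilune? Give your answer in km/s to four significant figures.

r_p = 1737 + 30.70 = 1767.7 km = 1.7677×10⁶ m.
r_a = 1737 + 8524 = 10261 km = 1.0261×10⁷ m.
Semi-major axis a = (r_p + r_a)/2 = 6014.4 km = 6.014×10⁶ m.
Vis-viva: v² = μ(2/r − 1/a) = 4.904×10¹² × (1.131×10⁻⁶ − 1.663×10⁻⁷) = 4.733×10⁶ m²/s².
v = 2176 m/s = 2.176 km/s.

v ≈ 2.176 km/s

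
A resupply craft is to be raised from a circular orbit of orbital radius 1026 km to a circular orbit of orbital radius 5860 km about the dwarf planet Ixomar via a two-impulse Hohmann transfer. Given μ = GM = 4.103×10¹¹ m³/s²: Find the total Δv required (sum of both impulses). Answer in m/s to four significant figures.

r₁ = 1026 km = 1.026×10⁶ m.
r₂ = 5860 km = 5.860×10⁶ m.
Transfer ellipse a_t = (r₁ + r₂)/2 = 3.443×10⁶ m.
At r₁: circular v_c1 = √(μ/r₁) = 632.4 m/s; transfer-periapsis v_p = √[μ(2/r₁ − 1/a_t)] = 825.0 m/s.
Δv₁ = v_p − v_c1 = 192.6 m/s.
At r₂: circular v_c2 = √(μ/r₂) = 264.6 m/s; transfer-apoapsis v_a = √[μ(2/r₂ − 1/a_t)] = 144.4 m/s.
Δv₂ = v_c2 − v_a = 120.2 m/s.
Total Δv = Δv₁ + Δv₂ = 312.8 m/s.

Δv_total ≈ 312.8 m/s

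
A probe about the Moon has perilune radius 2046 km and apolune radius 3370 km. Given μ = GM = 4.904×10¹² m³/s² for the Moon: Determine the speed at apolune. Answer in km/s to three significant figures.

Semi-major axis a = (r_p + r_a)/2 = 2708.0 km = 2.708×10⁶ m.
Vis-viva: v² = μ(2/r − 1/a) = 4.904×10¹² × (5.935×10⁻⁷ − 3.693×10⁻⁷) = 1.099×10⁶ m²/s².
v = 1049 m/s = 1.049 km/s.

v ≈ 1.05 km/s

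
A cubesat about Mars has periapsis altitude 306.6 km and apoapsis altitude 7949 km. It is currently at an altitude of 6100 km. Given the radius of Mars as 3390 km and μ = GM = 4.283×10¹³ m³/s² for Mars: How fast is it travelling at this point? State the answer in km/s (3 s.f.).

v ≈ 1.82 km/s

r_p = 3390 + 306.6 = 3696.6 km = 3.6966×10⁶ m.
r_a = 3390 + 7949 = 11339 km = 1.1339×10⁷ m.
r = 3390 + 6100 = 9490.0 km = 9.490×10⁶ m.
Semi-major axis a = (r_p + r_a)/2 = 7517.8 km = 7.518×10⁶ m.
Vis-viva: v² = μ(2/r − 1/a) = 4.283×10¹³ × (2.107×10⁻⁷ − 1.330×10⁻⁷) = 3.329×10⁶ m²/s².
v = 1825 m/s = 1.825 km/s.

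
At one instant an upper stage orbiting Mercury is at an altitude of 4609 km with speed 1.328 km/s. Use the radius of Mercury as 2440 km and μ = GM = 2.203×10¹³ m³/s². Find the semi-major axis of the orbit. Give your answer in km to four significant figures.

r = 2440 + 4609 = 7049.0 km = 7.049×10⁶ m.
Vis-viva rearranged: 1/a = 2/r − v²/μ = 2.837×10⁻⁷ − 8.005×10⁻⁸ = 2.037×10⁻⁷ m⁻¹.
a = 4.910×10⁶ m = 4909.8 km.

a ≈ 4910 km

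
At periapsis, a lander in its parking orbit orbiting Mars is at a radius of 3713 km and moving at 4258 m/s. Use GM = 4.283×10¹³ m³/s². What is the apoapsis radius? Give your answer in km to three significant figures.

apoapsis radius ≈ 13600 km

r_p = 3.713×10⁶ m.
Specific energy ε = v²/2 − μ/r = -2.470×10⁶ J/kg, so a = −μ/(2ε) = 8.671×10⁶ m.
The apsides satisfy r_p + r_a = 2a, so the apoapsis radius is 2a − r_p = 1.363×10⁷ m = 13628 km.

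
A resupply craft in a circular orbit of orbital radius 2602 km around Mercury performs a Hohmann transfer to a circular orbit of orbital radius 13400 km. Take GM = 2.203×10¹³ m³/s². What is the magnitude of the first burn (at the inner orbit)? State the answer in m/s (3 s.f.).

Δv ≈ 856 m/s

r₁ = 2602 km = 2.602×10⁶ m.
r₂ = 13400 km = 1.340×10⁷ m.
Transfer ellipse a_t = (r₁ + r₂)/2 = 8.001×10⁶ m.
At r₁: circular v_c1 = √(μ/r₁) = 2910 m/s; transfer-periherm v_p = √[μ(2/r₁ − 1/a_t)] = 3766 m/s.
Δv₁ = v_p − v_c1 = 855.9 m/s.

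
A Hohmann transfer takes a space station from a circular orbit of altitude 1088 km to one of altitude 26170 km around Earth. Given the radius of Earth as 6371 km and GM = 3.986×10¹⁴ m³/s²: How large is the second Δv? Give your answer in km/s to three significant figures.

r₁ = 6371 + 1088 = 7459.0 km = 7.4590×10⁶ m.
r₂ = 6371 + 26170 = 32541 km = 3.2541×10⁷ m.
Transfer ellipse a_t = (r₁ + r₂)/2 = 2.000×10⁷ m.
At r₁: circular v_c1 = √(μ/r₁) = 7310 m/s; transfer-perigee v_p = √[μ(2/r₁ − 1/a_t)] = 9325 m/s.
At r₂: circular v_c2 = √(μ/r₂) = 3500 m/s; transfer-apogee v_a = √[μ(2/r₂ − 1/a_t)] = 2137 m/s.
Δv₂ = v_c2 − v_a = 1363 m/s.
= 1.363 km/s.

Δv ≈ 1.36 km/s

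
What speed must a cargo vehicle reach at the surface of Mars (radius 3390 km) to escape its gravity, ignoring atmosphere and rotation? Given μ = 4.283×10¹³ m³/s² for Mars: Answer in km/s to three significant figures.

v_esc ≈ 5.03 km/s

r = R = 3.390×10⁶ m.
Escape speed v_esc = √(2μ/r) = √(2 × 4.283×10¹³ / 3.390×10⁶) = √(2.527×10⁷) = 5027 m/s.
= 5.027 km/s.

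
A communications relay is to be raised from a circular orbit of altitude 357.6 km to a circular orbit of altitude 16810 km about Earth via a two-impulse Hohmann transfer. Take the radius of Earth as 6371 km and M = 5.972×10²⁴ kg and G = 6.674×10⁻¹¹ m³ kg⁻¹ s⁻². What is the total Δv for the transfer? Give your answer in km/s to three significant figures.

μ = GM = 6.674×10⁻¹¹ × 5.972×10²⁴ = 3.986×10¹⁴ m³/s².
r₁ = 6371 + 357.6 = 6728.6 km = 6.7286×10⁶ m.
r₂ = 6371 + 16810 = 23181 km = 2.3181×10⁷ m.
Transfer ellipse a_t = (r₁ + r₂)/2 = 1.495×10⁷ m.
At r₁: circular v_c1 = √(μ/r₁) = 7696 m/s; transfer-perigee v_p = √[μ(2/r₁ − 1/a_t)] = 9582 m/s.
Δv₁ = v_p − v_c1 = 1886 m/s.
At r₂: circular v_c2 = √(μ/r₂) = 4147 m/s; transfer-apogee v_a = √[μ(2/r₂ − 1/a_t)] = 2781 m/s.
Δv₂ = v_c2 − v_a = 1365 m/s.
Total Δv = Δv₁ + Δv₂ = 3251 m/s = 3.251 km/s.

Δv_total ≈ 3.25 km/s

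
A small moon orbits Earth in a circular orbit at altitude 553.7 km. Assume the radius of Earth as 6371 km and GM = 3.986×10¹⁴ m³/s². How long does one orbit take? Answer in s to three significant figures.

T ≈ 5730 s

r = 6371 + 553.7 = 6924.7 km = 6.9247×10⁶ m.
Kepler's third law: T = 2π√(r³/μ) = 2π√((6.925×10⁶)³ / 3.986×10¹⁴).
r³/μ = 8.330×10⁵ s², so T = 2π × 9.127×10² = 5.735×10³ s.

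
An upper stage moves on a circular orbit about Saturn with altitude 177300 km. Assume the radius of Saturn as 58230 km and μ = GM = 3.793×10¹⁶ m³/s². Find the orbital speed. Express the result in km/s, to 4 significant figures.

v ≈ 12.69 km/s

r = 58230 + 177300 = 235530 km = 2.3553×10⁸ m.
For a circular orbit v = √(μ/r) = √(3.793×10¹⁶ / 2.355×10⁸) = √(1.610×10⁸) = 12690 m/s.
That is 12.69 km/s.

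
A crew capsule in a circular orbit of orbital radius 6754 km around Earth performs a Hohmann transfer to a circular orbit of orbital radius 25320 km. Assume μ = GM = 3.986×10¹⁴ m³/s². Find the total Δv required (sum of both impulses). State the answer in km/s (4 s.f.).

Δv_total ≈ 3.363 km/s

r₁ = 6754 km = 6.754×10⁶ m.
r₂ = 25320 km = 2.532×10⁷ m.
Transfer ellipse a_t = (r₁ + r₂)/2 = 1.604×10⁷ m.
At r₁: circular v_c1 = √(μ/r₁) = 7682 m/s; transfer-perigee v_p = √[μ(2/r₁ − 1/a_t)] = 9653 m/s.
Δv₁ = v_p − v_c1 = 1971 m/s.
At r₂: circular v_c2 = √(μ/r₂) = 3968 m/s; transfer-apogee v_a = √[μ(2/r₂ − 1/a_t)] = 2575 m/s.
Δv₂ = v_c2 − v_a = 1393 m/s.
Total Δv = Δv₁ + Δv₂ = 3363 m/s = 3.363 km/s.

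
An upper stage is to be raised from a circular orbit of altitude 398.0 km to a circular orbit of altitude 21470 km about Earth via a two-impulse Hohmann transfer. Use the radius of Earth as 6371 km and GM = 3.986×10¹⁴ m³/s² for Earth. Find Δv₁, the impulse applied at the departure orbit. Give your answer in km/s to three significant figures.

Δv ≈ 2.06 km/s

r₁ = 6371 + 398.0 = 6769.0 km = 6.7690×10⁶ m.
r₂ = 6371 + 21470 = 27841 km = 2.7841×10⁷ m.
Transfer ellipse a_t = (r₁ + r₂)/2 = 1.730×10⁷ m.
At r₁: circular v_c1 = √(μ/r₁) = 7674 m/s; transfer-perigee v_p = √[μ(2/r₁ − 1/a_t)] = 9733 m/s.
Δv₁ = v_p − v_c1 = 2060 m/s.
= 2.060 km/s.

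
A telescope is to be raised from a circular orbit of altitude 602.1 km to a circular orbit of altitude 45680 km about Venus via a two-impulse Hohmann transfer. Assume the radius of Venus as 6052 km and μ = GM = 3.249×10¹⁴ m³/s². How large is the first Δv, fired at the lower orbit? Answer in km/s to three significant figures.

Δv ≈ 2.31 km/s

r₁ = 6052 + 602.1 = 6654.1 km = 6.6541×10⁶ m.
r₂ = 6052 + 45680 = 51732 km = 5.1732×10⁷ m.
Transfer ellipse a_t = (r₁ + r₂)/2 = 2.919×10⁷ m.
At r₁: circular v_c1 = √(μ/r₁) = 6988 m/s; transfer-periapsis v_p = √[μ(2/r₁ − 1/a_t)] = 9302 m/s.
Δv₁ = v_p − v_c1 = 2314 m/s.
= 2.314 km/s.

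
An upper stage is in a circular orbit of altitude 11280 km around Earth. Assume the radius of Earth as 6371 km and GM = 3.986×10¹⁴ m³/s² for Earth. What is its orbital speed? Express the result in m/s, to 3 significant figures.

r = 6371 + 11280 = 17651 km = 1.7651×10⁷ m.
For a circular orbit v = √(μ/r) = √(3.986×10¹⁴ / 1.765×10⁷) = √(2.258×10⁷) = 4752 m/s.

v ≈ 4750 m/s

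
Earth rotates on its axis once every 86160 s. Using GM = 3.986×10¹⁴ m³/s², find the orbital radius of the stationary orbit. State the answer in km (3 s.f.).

r_sync ≈ 42200 km

A synchronous orbit has period T, so by Kepler's third law a = (μT²/4π²)^(1/3).
μT²/4π² = 3.986×10¹⁴ × (8.616×10⁴)² / 39.48 = 7.495×10²² m³.
a = 4.216×10⁷ m = 42163 km.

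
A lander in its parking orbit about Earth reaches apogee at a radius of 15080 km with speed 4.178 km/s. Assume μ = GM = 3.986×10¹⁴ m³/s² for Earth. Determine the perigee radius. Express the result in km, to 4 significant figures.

r_a = 1.508×10⁷ m.
Specific energy ε = v²/2 − μ/r = -1.770×10⁷ J/kg, so a = −μ/(2ε) = 1.126×10⁷ m.
The apsides satisfy r_p + r_a = 2a, so the perigee radius is 2a − r_a = 7.434×10⁶ m = 7434.0 km.

perigee radius ≈ 7434 km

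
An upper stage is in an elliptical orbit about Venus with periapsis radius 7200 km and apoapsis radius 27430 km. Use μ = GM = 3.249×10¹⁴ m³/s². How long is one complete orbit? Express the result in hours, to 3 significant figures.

Semi-major axis a = (r_p + r_a)/2 = (7200.0 + 27430)/2 = 17315 km = 1.732×10⁷ m.
By Kepler's third law T = 2π√(a³/μ) = 2π × 3.997×10³ = 2.512×10⁴ s.
= 6.976 hours.

T ≈ 6.98 hours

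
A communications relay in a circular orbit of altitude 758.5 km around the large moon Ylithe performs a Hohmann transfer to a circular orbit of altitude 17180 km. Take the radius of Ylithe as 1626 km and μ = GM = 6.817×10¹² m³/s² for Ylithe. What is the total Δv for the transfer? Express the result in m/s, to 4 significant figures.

r₁ = 1626 + 758.5 = 2384.5 km = 2.3845×10⁶ m.
r₂ = 1626 + 17180 = 18806 km = 1.8806×10⁷ m.
Transfer ellipse a_t = (r₁ + r₂)/2 = 1.060×10⁷ m.
At r₁: circular v_c1 = √(μ/r₁) = 1691 m/s; transfer-periapsis v_p = √[μ(2/r₁ − 1/a_t)] = 2253 m/s.
Δv₁ = v_p − v_c1 = 561.8 m/s.
At r₂: circular v_c2 = √(μ/r₂) = 602.1 m/s; transfer-apoapsis v_a = √[μ(2/r₂ − 1/a_t)] = 285.6 m/s.
Δv₂ = v_c2 − v_a = 316.5 m/s.
Total Δv = Δv₁ + Δv₂ = 878.3 m/s.

Δv_total ≈ 878.3 m/s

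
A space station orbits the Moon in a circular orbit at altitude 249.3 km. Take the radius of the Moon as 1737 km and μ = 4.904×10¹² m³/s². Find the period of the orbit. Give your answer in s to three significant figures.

r = 1737 + 249.3 = 1986.3 km = 1.9863×10⁶ m.
Kepler's third law: T = 2π√(r³/μ) = 2π√((1.986×10⁶)³ / 4.904×10¹²).
r³/μ = 1.598×10⁶ s², so T = 2π × 1.264×10³ = 7.943×10³ s.

T ≈ 7940 s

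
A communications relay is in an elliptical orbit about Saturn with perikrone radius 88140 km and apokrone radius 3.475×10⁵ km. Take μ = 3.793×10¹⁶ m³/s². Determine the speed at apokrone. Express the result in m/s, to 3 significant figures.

v ≈ 6650 m/s

Semi-major axis a = (r_p + r_a)/2 = 2.1782×10⁵ km = 2.178×10⁸ m.
Vis-viva: v² = μ(2/r − 1/a) = 3.793×10¹⁶ × (5.755×10⁻⁹ − 4.591×10⁻⁹) = 4.417×10⁷ m²/s².
v = 6646 m/s.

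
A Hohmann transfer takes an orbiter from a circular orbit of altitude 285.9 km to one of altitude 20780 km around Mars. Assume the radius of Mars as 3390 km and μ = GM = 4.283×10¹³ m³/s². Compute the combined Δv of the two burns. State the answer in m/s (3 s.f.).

Δv_total ≈ 1730 m/s

r₁ = 3390 + 285.9 = 3675.9 km = 3.6759×10⁶ m.
r₂ = 3390 + 20780 = 24170 km = 2.4170×10⁷ m.
Transfer ellipse a_t = (r₁ + r₂)/2 = 1.392×10⁷ m.
At r₁: circular v_c1 = √(μ/r₁) = 3413 m/s; transfer-periapsis v_p = √[μ(2/r₁ − 1/a_t)] = 4497 m/s.
Δv₁ = v_p − v_c1 = 1084 m/s.
At r₂: circular v_c2 = √(μ/r₂) = 1331 m/s; transfer-apoapsis v_a = √[μ(2/r₂ − 1/a_t)] = 684.0 m/s.
Δv₂ = v_c2 − v_a = 647.2 m/s.
Total Δv = Δv₁ + Δv₂ = 1731 m/s.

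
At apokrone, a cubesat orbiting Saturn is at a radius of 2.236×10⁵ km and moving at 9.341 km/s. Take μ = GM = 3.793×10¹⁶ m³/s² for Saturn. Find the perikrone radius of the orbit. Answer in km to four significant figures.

r_a = 2.236×10⁸ m.
Specific energy ε = v²/2 − μ/r = -1.260×10⁸ J/kg, so a = −μ/(2ε) = 1.505×10⁸ m.
The apsides satisfy r_p + r_a = 2a, so the perikrone radius is 2a − r_a = 7.742×10⁷ m = 77417 km.

perikrone radius ≈ 77420 km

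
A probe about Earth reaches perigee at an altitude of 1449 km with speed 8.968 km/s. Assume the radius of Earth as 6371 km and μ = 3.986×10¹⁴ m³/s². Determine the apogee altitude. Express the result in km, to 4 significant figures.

r_p = 6371 + 1449 = 7820.0 km = 7.820×10⁶ m.
Specific energy ε = v²/2 − μ/r = -1.076×10⁷ J/kg, so a = −μ/(2ε) = 1.852×10⁷ m.
The apsides satisfy r_p + r_a = 2a, so the apogee radius is 2a − r_p = 2.923×10⁷ m = 29227 km.
Apogee altitude = 29227 − 6371 = 22856 km.

apogee altitude ≈ 22860 km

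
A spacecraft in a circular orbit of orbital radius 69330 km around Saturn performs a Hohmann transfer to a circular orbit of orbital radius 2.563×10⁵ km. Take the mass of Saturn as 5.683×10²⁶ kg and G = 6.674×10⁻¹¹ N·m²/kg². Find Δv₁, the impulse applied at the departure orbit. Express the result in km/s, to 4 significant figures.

μ = GM = 6.674×10⁻¹¹ × 5.683×10²⁶ = 3.793×10¹⁶ m³/s².
r₁ = 69330 km = 6.933×10⁷ m.
r₂ = 2.563×10⁵ km = 2.563×10⁸ m.
Transfer ellipse a_t = (r₁ + r₂)/2 = 1.628×10⁸ m.
At r₁: circular v_c1 = √(μ/r₁) = 23390 m/s; transfer-perikrone v_p = √[μ(2/r₁ − 1/a_t)] = 29350 m/s.
Δv₁ = v_p − v_c1 = 5956 m/s.
= 5.956 km/s.

Δv ≈ 5.956 km/s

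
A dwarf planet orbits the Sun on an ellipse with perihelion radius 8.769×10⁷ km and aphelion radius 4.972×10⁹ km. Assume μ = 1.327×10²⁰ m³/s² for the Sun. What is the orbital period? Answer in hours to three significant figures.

Semi-major axis a = (r_p + r_a)/2 = (8.7690×10⁷ + 4.9720×10⁹)/2 = 2.5298×10⁹ km = 2.530×10¹² m.
By Kepler's third law T = 2π√(a³/μ) = 2π × 3.493×10⁸ = 2.195×10⁹ s.
= 6.097×10⁵ hours.

T ≈ 610000 hours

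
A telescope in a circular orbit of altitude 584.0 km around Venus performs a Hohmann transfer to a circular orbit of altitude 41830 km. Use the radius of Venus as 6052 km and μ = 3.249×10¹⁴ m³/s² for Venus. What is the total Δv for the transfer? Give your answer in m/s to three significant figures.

Δv_total ≈ 3600 m/s

r₁ = 6052 + 584.0 = 6636.0 km = 6.6360×10⁶ m.
r₂ = 6052 + 41830 = 47882 km = 4.7882×10⁷ m.
Transfer ellipse a_t = (r₁ + r₂)/2 = 2.726×10⁷ m.
At r₁: circular v_c1 = √(μ/r₁) = 6997 m/s; transfer-periapsis v_p = √[μ(2/r₁ − 1/a_t)] = 9274 m/s.
Δv₁ = v_p − v_c1 = 2277 m/s.
At r₂: circular v_c2 = √(μ/r₂) = 2605 m/s; transfer-apoapsis v_a = √[μ(2/r₂ − 1/a_t)] = 1285 m/s.
Δv₂ = v_c2 − v_a = 1320 m/s.
Total Δv = Δv₁ + Δv₂ = 3596 m/s.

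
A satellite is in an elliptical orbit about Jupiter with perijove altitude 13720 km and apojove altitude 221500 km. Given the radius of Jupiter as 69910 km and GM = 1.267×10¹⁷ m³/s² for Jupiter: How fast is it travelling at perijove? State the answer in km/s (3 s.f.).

v ≈ 48.5 km/s

r_p = 69910 + 13720 = 83630 km = 8.3630×10⁷ m.
r_a = 69910 + 221500 = 291410 km = 2.9141×10⁸ m.
Semi-major axis a = (r_p + r_a)/2 = 1.8752×10⁵ km = 1.875×10⁸ m.
Vis-viva: v² = μ(2/r − 1/a) = 1.267×10¹⁷ × (2.391×10⁻⁸ − 5.333×10⁻⁹) = 2.354×10⁹ m²/s².
v = 48520 m/s = 48.52 km/s.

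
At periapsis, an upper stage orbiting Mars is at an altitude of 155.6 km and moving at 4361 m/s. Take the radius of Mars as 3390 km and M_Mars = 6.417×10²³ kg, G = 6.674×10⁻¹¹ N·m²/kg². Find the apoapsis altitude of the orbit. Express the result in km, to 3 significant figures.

μ = GM = 6.674×10⁻¹¹ × 6.417×10²³ = 4.283×10¹³ m³/s².
r_p = 3390 + 155.6 = 3545.6 km = 3.546×10⁶ m.
Specific energy ε = v²/2 − μ/r = -2.570×10⁶ J/kg, so a = −μ/(2ε) = 8.333×10⁶ m.
The apsides satisfy r_p + r_a = 2a, so the apoapsis radius is 2a − r_p = 1.312×10⁷ m = 13120 km.
Apoapsis altitude = 13120 − 3390 = 9730.1 km.

apoapsis altitude ≈ 9730 km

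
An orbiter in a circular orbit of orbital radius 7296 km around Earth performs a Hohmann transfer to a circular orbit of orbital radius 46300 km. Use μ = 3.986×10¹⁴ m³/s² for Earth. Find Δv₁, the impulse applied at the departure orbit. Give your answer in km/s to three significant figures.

r₁ = 7296 km = 7.296×10⁶ m.
r₂ = 46300 km = 4.630×10⁷ m.
Transfer ellipse a_t = (r₁ + r₂)/2 = 2.680×10⁷ m.
At r₁: circular v_c1 = √(μ/r₁) = 7391 m/s; transfer-perigee v_p = √[μ(2/r₁ − 1/a_t)] = 9716 m/s.
Δv₁ = v_p − v_c1 = 2324 m/s.
= 2.324 km/s.

Δv ≈ 2.32 km/s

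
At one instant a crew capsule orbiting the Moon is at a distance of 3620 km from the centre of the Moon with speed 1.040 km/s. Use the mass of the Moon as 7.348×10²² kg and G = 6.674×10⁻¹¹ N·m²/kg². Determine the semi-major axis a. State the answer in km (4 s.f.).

μ = GM = 6.674×10⁻¹¹ × 7.348×10²² = 4.904×10¹² m³/s².
r = 3.620×10⁶ m.
Vis-viva rearranged: 1/a = 2/r − v²/μ = 5.525×10⁻⁷ − 2.206×10⁻⁷ = 3.319×10⁻⁷ m⁻¹.
a = 3.013×10⁶ m = 3012.6 km.

a ≈ 3013 km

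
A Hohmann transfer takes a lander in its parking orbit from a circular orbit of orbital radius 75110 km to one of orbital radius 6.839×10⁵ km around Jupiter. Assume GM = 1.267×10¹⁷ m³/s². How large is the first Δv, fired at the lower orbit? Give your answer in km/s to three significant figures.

Δv ≈ 14.1 km/s

r₁ = 75110 km = 7.511×10⁷ m.
r₂ = 6.839×10⁵ km = 6.839×10⁸ m.
Transfer ellipse a_t = (r₁ + r₂)/2 = 3.795×10⁸ m.
At r₁: circular v_c1 = √(μ/r₁) = 41070 m/s; transfer-perijove v_p = √[μ(2/r₁ − 1/a_t)] = 55130 m/s.
Δv₁ = v_p − v_c1 = 14060 m/s.
= 14.06 km/s.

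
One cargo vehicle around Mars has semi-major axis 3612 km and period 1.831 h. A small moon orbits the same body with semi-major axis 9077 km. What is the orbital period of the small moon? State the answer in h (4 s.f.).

T₂ ≈ 7.294 h

Kepler's third law: T² ∝ a³, so T₂ = T₁ (a₂/a₁)^(3/2).
a₂/a₁ = 2.513, (a₂/a₁)^(3/2) = 3.984.
T₂ = 1.831 × 3.984 = 7.294 h.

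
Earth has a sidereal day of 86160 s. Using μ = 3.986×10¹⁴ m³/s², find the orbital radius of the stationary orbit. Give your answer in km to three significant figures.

A synchronous orbit has period T, so by Kepler's third law a = (μT²/4π²)^(1/3).
μT²/4π² = 3.986×10¹⁴ × (8.616×10⁴)² / 39.48 = 7.495×10²² m³.
a = 4.216×10⁷ m = 42163 km.

r_sync ≈ 42200 km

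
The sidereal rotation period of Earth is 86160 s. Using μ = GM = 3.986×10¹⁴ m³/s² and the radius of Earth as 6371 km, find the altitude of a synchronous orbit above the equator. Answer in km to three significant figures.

A synchronous orbit has period T, so by Kepler's third law a = (μT²/4π²)^(1/3).
μT²/4π² = 3.986×10¹⁴ × (8.616×10⁴)² / 39.48 = 7.495×10²² m³.
a = 4.216×10⁷ m = 42163 km.
Altitude h = a − R = 42163 − 6371 = 35792 km.

h_sync ≈ 35800 km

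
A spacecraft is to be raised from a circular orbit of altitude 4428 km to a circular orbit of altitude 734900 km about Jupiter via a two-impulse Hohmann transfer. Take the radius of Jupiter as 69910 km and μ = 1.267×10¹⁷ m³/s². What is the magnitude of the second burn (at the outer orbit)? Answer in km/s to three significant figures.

r₁ = 69910 + 4428 = 74338 km = 7.4338×10⁷ m.
r₂ = 69910 + 734900 = 804810 km = 8.0481×10⁸ m.
Transfer ellipse a_t = (r₁ + r₂)/2 = 4.396×10⁸ m.
At r₁: circular v_c1 = √(μ/r₁) = 41280 m/s; transfer-perijove v_p = √[μ(2/r₁ − 1/a_t)] = 55860 m/s.
At r₂: circular v_c2 = √(μ/r₂) = 12550 m/s; transfer-apojove v_a = √[μ(2/r₂ − 1/a_t)] = 5160 m/s.
Δv₂ = v_c2 − v_a = 7387 m/s.
= 7.387 km/s.

Δv ≈ 7.39 km/s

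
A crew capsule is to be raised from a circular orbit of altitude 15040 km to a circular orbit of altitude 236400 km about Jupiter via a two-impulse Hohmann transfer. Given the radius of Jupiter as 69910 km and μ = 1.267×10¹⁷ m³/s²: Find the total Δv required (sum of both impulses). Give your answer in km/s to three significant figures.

r₁ = 69910 + 15040 = 84950 km = 8.4950×10⁷ m.
r₂ = 69910 + 236400 = 306310 km = 3.0631×10⁸ m.
Transfer ellipse a_t = (r₁ + r₂)/2 = 1.956×10⁸ m.
At r₁: circular v_c1 = √(μ/r₁) = 38620 m/s; transfer-perijove v_p = √[μ(2/r₁ − 1/a_t)] = 48320 m/s.
Δv₁ = v_p − v_c1 = 9705 m/s.
At r₂: circular v_c2 = √(μ/r₂) = 20340 m/s; transfer-apojove v_a = √[μ(2/r₂ − 1/a_t)] = 13400 m/s.
Δv₂ = v_c2 − v_a = 6936 m/s.
Total Δv = Δv₁ + Δv₂ = 16640 m/s = 16.64 km/s.

Δv_total ≈ 16.6 km/s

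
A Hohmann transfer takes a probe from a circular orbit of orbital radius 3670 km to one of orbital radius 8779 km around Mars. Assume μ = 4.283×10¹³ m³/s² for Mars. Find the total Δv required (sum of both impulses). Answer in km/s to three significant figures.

Δv_total ≈ 1.15 km/s

r₁ = 3670 km = 3.670×10⁶ m.
r₂ = 8779 km = 8.779×10⁶ m.
Transfer ellipse a_t = (r₁ + r₂)/2 = 6.224×10⁶ m.
At r₁: circular v_c1 = √(μ/r₁) = 3416 m/s; transfer-periapsis v_p = √[μ(2/r₁ − 1/a_t)] = 4057 m/s.
Δv₁ = v_p − v_c1 = 640.9 m/s.
At r₂: circular v_c2 = √(μ/r₂) = 2209 m/s; transfer-apoapsis v_a = √[μ(2/r₂ − 1/a_t)] = 1696 m/s.
Δv₂ = v_c2 − v_a = 512.7 m/s.
Total Δv = Δv₁ + Δv₂ = 1154 m/s = 1.154 km/s.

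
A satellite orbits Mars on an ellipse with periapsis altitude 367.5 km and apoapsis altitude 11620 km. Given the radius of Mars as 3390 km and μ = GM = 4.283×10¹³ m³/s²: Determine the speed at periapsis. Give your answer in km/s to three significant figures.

v ≈ 4.27 km/s

r_p = 3390 + 367.5 = 3757.5 km = 3.7575×10⁶ m.
r_a = 3390 + 11620 = 15010 km = 1.5010×10⁷ m.
Semi-major axis a = (r_p + r_a)/2 = 9383.8 km = 9.384×10⁶ m.
Vis-viva: v² = μ(2/r − 1/a) = 4.283×10¹³ × (5.323×10⁻⁷ − 1.066×10⁻⁷) = 1.823×10⁷ m²/s².
v = 4270 m/s = 4.270 km/s.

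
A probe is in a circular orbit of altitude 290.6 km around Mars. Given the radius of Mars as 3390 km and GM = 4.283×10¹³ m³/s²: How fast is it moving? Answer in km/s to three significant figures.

v ≈ 3.41 km/s

r = 3390 + 290.6 = 3680.6 km = 3.6806×10⁶ m.
For a circular orbit v = √(μ/r) = √(4.283×10¹³ / 3.681×10⁶) = √(1.164×10⁷) = 3411 m/s.
That is 3.411 km/s.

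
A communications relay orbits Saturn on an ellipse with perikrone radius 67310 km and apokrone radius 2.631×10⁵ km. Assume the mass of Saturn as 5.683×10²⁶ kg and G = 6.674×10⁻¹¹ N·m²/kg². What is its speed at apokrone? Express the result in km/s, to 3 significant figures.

v ≈ 7.66 km/s

μ = GM = 6.674×10⁻¹¹ × 5.683×10²⁶ = 3.793×10¹⁶ m³/s².
Semi-major axis a = (r_p + r_a)/2 = 1.6520×10⁵ km = 1.652×10⁸ m.
Vis-viva: v² = μ(2/r − 1/a) = 3.793×10¹⁶ × (7.602×10⁻⁹ − 6.053×10⁻⁹) = 5.874×10⁷ m²/s².
v = 7664 m/s = 7.664 km/s.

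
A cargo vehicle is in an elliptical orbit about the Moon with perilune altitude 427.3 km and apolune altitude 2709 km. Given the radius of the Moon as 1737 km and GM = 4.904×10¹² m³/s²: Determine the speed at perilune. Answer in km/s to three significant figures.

r_p = 1737 + 427.3 = 2164.3 km = 2.1643×10⁶ m.
r_a = 1737 + 2709 = 4446.0 km = 4.4460×10⁶ m.
Semi-major axis a = (r_p + r_a)/2 = 3305.2 km = 3.305×10⁶ m.
Vis-viva: v² = μ(2/r − 1/a) = 4.904×10¹² × (9.241×10⁻⁷ − 3.026×10⁻⁷) = 3.048×10⁶ m²/s².
v = 1746 m/s = 1.746 km/s.

v ≈ 1.75 km/s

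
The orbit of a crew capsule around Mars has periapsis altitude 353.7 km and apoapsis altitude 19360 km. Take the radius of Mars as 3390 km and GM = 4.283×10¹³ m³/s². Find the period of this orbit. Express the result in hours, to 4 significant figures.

r_p = 3390 + 353.7 = 3743.7 km = 3.7437×10⁶ m.
r_a = 3390 + 19360 = 22750 km = 2.2750×10⁷ m.
Semi-major axis a = (r_p + r_a)/2 = (3743.7 + 22750)/2 = 13247 km = 1.325×10⁷ m.
By Kepler's third law T = 2π√(a³/μ) = 2π × 7.367×10³ = 4.629×10⁴ s.
= 12.86 hours.

T ≈ 12.86 hours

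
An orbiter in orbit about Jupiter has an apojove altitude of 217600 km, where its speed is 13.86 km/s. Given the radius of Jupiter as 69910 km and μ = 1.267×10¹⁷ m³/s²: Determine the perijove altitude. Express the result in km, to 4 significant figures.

r_a = 69910 + 217600 = 2.8751×10⁵ km = 2.875×10⁸ m.
Specific energy ε = v²/2 − μ/r = -3.446×10⁸ J/kg, so a = −μ/(2ε) = 1.838×10⁸ m.
The apsides satisfy r_p + r_a = 2a, so the perijove radius is 2a − r_a = 8.013×10⁷ m = 80130 km.
Perijove altitude = 80130 − 69910 = 10220 km.

perijove altitude ≈ 10220 km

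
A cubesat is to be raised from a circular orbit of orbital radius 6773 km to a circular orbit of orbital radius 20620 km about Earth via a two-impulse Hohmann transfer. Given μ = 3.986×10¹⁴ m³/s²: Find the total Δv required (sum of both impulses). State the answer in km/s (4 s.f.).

Δv_total ≈ 3.046 km/s

r₁ = 6773 km = 6.773×10⁶ m.
r₂ = 20620 km = 2.062×10⁷ m.
Transfer ellipse a_t = (r₁ + r₂)/2 = 1.370×10⁷ m.
At r₁: circular v_c1 = √(μ/r₁) = 7671 m/s; transfer-perigee v_p = √[μ(2/r₁ − 1/a_t)] = 9413 m/s.
Δv₁ = v_p − v_c1 = 1741 m/s.
At r₂: circular v_c2 = √(μ/r₂) = 4397 m/s; transfer-apogee v_a = √[μ(2/r₂ − 1/a_t)] = 3092 m/s.
Δv₂ = v_c2 − v_a = 1305 m/s.
Total Δv = Δv₁ + Δv₂ = 3046 m/s = 3.046 km/s.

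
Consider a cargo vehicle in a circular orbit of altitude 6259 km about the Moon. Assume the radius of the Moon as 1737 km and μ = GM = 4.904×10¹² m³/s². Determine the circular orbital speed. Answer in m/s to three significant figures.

r = 1737 + 6259 = 7996.0 km = 7.9960×10⁶ m.
For a circular orbit v = √(μ/r) = √(4.904×10¹² / 7.996×10⁶) = √(6.133×10⁵) = 783.1 m/s.

v ≈ 783 m/s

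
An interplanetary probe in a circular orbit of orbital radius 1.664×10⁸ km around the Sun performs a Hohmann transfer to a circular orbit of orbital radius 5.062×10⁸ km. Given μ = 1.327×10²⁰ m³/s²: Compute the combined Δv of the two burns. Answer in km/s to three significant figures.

r₁ = 1.664×10⁸ km = 1.664×10¹¹ m.
r₂ = 5.062×10⁸ km = 5.062×10¹¹ m.
Transfer ellipse a_t = (r₁ + r₂)/2 = 3.363×10¹¹ m.
At r₁: circular v_c1 = √(μ/r₁) = 28240 m/s; transfer-perihelion v_p = √[μ(2/r₁ − 1/a_t)] = 34650 m/s.
Δv₁ = v_p − v_c1 = 6407 m/s.
At r₂: circular v_c2 = √(μ/r₂) = 16190 m/s; transfer-aphelion v_a = √[μ(2/r₂ − 1/a_t)] = 11390 m/s.
Δv₂ = v_c2 − v_a = 4802 m/s.
Total Δv = Δv₁ + Δv₂ = 11210 m/s = 11.21 km/s.

Δv_total ≈ 11.2 km/s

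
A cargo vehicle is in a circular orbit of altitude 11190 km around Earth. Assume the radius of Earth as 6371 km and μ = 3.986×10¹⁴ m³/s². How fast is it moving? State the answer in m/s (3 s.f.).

v ≈ 4760 m/s

r = 6371 + 11190 = 17561 km = 1.7561×10⁷ m.
For a circular orbit v = √(μ/r) = √(3.986×10¹⁴ / 1.756×10⁷) = √(2.270×10⁷) = 4764 m/s.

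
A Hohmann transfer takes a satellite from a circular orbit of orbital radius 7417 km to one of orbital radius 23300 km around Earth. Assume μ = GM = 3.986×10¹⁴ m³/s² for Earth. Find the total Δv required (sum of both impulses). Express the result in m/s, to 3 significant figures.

Δv_total ≈ 2960 m/s

r₁ = 7417 km = 7.417×10⁶ m.
r₂ = 23300 km = 2.330×10⁷ m.
Transfer ellipse a_t = (r₁ + r₂)/2 = 1.536×10⁷ m.
At r₁: circular v_c1 = √(μ/r₁) = 7331 m/s; transfer-perigee v_p = √[μ(2/r₁ − 1/a_t)] = 9029 m/s.
Δv₁ = v_p − v_c1 = 1699 m/s.
At r₂: circular v_c2 = √(μ/r₂) = 4136 m/s; transfer-apogee v_a = √[μ(2/r₂ − 1/a_t)] = 2874 m/s.
Δv₂ = v_c2 − v_a = 1262 m/s.
Total Δv = Δv₁ + Δv₂ = 2960 m/s.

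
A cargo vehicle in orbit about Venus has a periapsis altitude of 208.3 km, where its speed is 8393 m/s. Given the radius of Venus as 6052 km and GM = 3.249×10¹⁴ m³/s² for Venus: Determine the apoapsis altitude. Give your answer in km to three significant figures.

r_p = 6052 + 208.3 = 6260.3 km = 6.260×10⁶ m.
Specific energy ε = v²/2 − μ/r = -1.668×10⁷ J/kg, so a = −μ/(2ε) = 9.741×10⁶ m.
The apsides satisfy r_p + r_a = 2a, so the apoapsis radius is 2a − r_p = 1.322×10⁷ m = 13221 km.
Apoapsis altitude = 13221 − 6052 = 7169.3 km.

apoapsis altitude ≈ 7170 km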